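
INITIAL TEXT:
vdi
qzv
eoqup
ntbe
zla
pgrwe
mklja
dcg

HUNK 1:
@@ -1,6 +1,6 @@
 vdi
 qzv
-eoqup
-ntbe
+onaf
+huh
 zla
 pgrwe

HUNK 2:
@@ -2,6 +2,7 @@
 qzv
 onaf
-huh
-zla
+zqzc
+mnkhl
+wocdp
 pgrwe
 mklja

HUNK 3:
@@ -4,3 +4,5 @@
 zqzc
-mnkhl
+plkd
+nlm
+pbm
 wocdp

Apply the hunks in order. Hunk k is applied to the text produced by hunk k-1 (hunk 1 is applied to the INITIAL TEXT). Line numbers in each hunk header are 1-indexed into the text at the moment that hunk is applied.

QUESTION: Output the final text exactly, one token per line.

Answer: vdi
qzv
onaf
zqzc
plkd
nlm
pbm
wocdp
pgrwe
mklja
dcg

Derivation:
Hunk 1: at line 1 remove [eoqup,ntbe] add [onaf,huh] -> 8 lines: vdi qzv onaf huh zla pgrwe mklja dcg
Hunk 2: at line 2 remove [huh,zla] add [zqzc,mnkhl,wocdp] -> 9 lines: vdi qzv onaf zqzc mnkhl wocdp pgrwe mklja dcg
Hunk 3: at line 4 remove [mnkhl] add [plkd,nlm,pbm] -> 11 lines: vdi qzv onaf zqzc plkd nlm pbm wocdp pgrwe mklja dcg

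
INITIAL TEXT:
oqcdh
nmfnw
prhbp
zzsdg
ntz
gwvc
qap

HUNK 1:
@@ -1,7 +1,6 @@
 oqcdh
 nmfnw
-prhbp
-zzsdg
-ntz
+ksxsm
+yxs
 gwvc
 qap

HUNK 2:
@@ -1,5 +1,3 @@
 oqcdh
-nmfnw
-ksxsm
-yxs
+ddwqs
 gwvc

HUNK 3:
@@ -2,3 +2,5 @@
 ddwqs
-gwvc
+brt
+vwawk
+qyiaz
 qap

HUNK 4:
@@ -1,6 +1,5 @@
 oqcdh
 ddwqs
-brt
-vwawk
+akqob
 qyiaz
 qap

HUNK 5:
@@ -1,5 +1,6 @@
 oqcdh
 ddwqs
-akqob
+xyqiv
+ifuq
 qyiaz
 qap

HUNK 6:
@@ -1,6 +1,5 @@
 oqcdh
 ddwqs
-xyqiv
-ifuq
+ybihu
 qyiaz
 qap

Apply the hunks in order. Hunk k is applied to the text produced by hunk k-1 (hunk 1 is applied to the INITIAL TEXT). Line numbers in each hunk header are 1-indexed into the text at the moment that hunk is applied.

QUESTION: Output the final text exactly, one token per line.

Hunk 1: at line 1 remove [prhbp,zzsdg,ntz] add [ksxsm,yxs] -> 6 lines: oqcdh nmfnw ksxsm yxs gwvc qap
Hunk 2: at line 1 remove [nmfnw,ksxsm,yxs] add [ddwqs] -> 4 lines: oqcdh ddwqs gwvc qap
Hunk 3: at line 2 remove [gwvc] add [brt,vwawk,qyiaz] -> 6 lines: oqcdh ddwqs brt vwawk qyiaz qap
Hunk 4: at line 1 remove [brt,vwawk] add [akqob] -> 5 lines: oqcdh ddwqs akqob qyiaz qap
Hunk 5: at line 1 remove [akqob] add [xyqiv,ifuq] -> 6 lines: oqcdh ddwqs xyqiv ifuq qyiaz qap
Hunk 6: at line 1 remove [xyqiv,ifuq] add [ybihu] -> 5 lines: oqcdh ddwqs ybihu qyiaz qap

Answer: oqcdh
ddwqs
ybihu
qyiaz
qap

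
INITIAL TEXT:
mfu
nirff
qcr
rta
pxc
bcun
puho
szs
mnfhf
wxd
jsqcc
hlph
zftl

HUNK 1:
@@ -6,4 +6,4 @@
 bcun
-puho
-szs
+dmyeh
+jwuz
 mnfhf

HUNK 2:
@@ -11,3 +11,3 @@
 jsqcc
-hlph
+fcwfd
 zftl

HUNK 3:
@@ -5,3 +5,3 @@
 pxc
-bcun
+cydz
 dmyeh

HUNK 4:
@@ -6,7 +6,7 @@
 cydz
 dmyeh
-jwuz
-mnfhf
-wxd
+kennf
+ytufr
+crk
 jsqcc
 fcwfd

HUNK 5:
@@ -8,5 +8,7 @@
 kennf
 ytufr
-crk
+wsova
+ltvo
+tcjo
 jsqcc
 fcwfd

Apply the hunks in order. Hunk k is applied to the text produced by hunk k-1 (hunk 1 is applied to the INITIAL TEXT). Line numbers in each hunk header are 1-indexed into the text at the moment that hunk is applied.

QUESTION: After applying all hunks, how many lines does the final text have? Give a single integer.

Answer: 15

Derivation:
Hunk 1: at line 6 remove [puho,szs] add [dmyeh,jwuz] -> 13 lines: mfu nirff qcr rta pxc bcun dmyeh jwuz mnfhf wxd jsqcc hlph zftl
Hunk 2: at line 11 remove [hlph] add [fcwfd] -> 13 lines: mfu nirff qcr rta pxc bcun dmyeh jwuz mnfhf wxd jsqcc fcwfd zftl
Hunk 3: at line 5 remove [bcun] add [cydz] -> 13 lines: mfu nirff qcr rta pxc cydz dmyeh jwuz mnfhf wxd jsqcc fcwfd zftl
Hunk 4: at line 6 remove [jwuz,mnfhf,wxd] add [kennf,ytufr,crk] -> 13 lines: mfu nirff qcr rta pxc cydz dmyeh kennf ytufr crk jsqcc fcwfd zftl
Hunk 5: at line 8 remove [crk] add [wsova,ltvo,tcjo] -> 15 lines: mfu nirff qcr rta pxc cydz dmyeh kennf ytufr wsova ltvo tcjo jsqcc fcwfd zftl
Final line count: 15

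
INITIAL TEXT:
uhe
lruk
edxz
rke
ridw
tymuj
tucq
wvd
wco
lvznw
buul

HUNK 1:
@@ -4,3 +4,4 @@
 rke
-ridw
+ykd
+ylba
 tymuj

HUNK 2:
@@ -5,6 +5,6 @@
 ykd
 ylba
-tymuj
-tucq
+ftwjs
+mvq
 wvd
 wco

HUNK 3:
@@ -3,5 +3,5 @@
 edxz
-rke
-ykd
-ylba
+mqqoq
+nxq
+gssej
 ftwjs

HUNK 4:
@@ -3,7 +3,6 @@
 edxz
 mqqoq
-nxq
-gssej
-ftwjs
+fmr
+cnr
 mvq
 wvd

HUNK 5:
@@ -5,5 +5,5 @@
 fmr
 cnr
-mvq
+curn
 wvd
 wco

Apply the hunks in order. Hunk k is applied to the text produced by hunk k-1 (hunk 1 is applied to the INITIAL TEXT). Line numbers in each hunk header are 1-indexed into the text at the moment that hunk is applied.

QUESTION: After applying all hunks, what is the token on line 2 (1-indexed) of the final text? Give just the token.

Hunk 1: at line 4 remove [ridw] add [ykd,ylba] -> 12 lines: uhe lruk edxz rke ykd ylba tymuj tucq wvd wco lvznw buul
Hunk 2: at line 5 remove [tymuj,tucq] add [ftwjs,mvq] -> 12 lines: uhe lruk edxz rke ykd ylba ftwjs mvq wvd wco lvznw buul
Hunk 3: at line 3 remove [rke,ykd,ylba] add [mqqoq,nxq,gssej] -> 12 lines: uhe lruk edxz mqqoq nxq gssej ftwjs mvq wvd wco lvznw buul
Hunk 4: at line 3 remove [nxq,gssej,ftwjs] add [fmr,cnr] -> 11 lines: uhe lruk edxz mqqoq fmr cnr mvq wvd wco lvznw buul
Hunk 5: at line 5 remove [mvq] add [curn] -> 11 lines: uhe lruk edxz mqqoq fmr cnr curn wvd wco lvznw buul
Final line 2: lruk

Answer: lruk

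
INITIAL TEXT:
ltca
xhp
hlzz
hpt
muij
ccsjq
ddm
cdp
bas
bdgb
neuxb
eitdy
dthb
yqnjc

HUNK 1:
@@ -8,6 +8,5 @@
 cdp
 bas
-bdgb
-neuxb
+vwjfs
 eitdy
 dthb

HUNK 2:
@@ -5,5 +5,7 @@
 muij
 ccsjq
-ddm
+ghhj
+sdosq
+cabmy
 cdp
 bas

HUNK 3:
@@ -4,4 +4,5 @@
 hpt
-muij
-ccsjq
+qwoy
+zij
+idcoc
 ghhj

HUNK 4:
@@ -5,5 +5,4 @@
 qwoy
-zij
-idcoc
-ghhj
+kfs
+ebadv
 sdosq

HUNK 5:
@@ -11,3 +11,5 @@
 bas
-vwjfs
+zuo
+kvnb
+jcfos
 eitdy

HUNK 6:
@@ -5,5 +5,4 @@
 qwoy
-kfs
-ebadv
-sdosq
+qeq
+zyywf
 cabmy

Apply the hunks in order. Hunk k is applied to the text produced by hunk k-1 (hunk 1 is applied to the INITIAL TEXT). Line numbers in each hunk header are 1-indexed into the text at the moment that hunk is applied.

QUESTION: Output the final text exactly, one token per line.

Answer: ltca
xhp
hlzz
hpt
qwoy
qeq
zyywf
cabmy
cdp
bas
zuo
kvnb
jcfos
eitdy
dthb
yqnjc

Derivation:
Hunk 1: at line 8 remove [bdgb,neuxb] add [vwjfs] -> 13 lines: ltca xhp hlzz hpt muij ccsjq ddm cdp bas vwjfs eitdy dthb yqnjc
Hunk 2: at line 5 remove [ddm] add [ghhj,sdosq,cabmy] -> 15 lines: ltca xhp hlzz hpt muij ccsjq ghhj sdosq cabmy cdp bas vwjfs eitdy dthb yqnjc
Hunk 3: at line 4 remove [muij,ccsjq] add [qwoy,zij,idcoc] -> 16 lines: ltca xhp hlzz hpt qwoy zij idcoc ghhj sdosq cabmy cdp bas vwjfs eitdy dthb yqnjc
Hunk 4: at line 5 remove [zij,idcoc,ghhj] add [kfs,ebadv] -> 15 lines: ltca xhp hlzz hpt qwoy kfs ebadv sdosq cabmy cdp bas vwjfs eitdy dthb yqnjc
Hunk 5: at line 11 remove [vwjfs] add [zuo,kvnb,jcfos] -> 17 lines: ltca xhp hlzz hpt qwoy kfs ebadv sdosq cabmy cdp bas zuo kvnb jcfos eitdy dthb yqnjc
Hunk 6: at line 5 remove [kfs,ebadv,sdosq] add [qeq,zyywf] -> 16 lines: ltca xhp hlzz hpt qwoy qeq zyywf cabmy cdp bas zuo kvnb jcfos eitdy dthb yqnjc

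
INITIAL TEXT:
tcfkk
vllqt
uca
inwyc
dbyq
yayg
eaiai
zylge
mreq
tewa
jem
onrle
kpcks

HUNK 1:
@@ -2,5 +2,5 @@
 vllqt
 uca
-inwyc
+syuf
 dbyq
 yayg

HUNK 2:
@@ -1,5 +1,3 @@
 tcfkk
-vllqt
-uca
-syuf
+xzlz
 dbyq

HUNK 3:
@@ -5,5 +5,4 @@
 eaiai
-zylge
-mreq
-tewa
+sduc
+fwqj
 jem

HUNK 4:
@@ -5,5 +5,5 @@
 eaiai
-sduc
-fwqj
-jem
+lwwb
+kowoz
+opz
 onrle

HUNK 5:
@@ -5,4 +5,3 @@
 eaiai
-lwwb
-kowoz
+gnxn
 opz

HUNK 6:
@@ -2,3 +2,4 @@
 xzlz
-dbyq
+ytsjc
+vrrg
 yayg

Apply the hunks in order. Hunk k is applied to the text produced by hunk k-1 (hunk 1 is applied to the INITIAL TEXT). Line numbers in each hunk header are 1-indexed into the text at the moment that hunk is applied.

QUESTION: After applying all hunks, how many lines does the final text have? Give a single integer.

Hunk 1: at line 2 remove [inwyc] add [syuf] -> 13 lines: tcfkk vllqt uca syuf dbyq yayg eaiai zylge mreq tewa jem onrle kpcks
Hunk 2: at line 1 remove [vllqt,uca,syuf] add [xzlz] -> 11 lines: tcfkk xzlz dbyq yayg eaiai zylge mreq tewa jem onrle kpcks
Hunk 3: at line 5 remove [zylge,mreq,tewa] add [sduc,fwqj] -> 10 lines: tcfkk xzlz dbyq yayg eaiai sduc fwqj jem onrle kpcks
Hunk 4: at line 5 remove [sduc,fwqj,jem] add [lwwb,kowoz,opz] -> 10 lines: tcfkk xzlz dbyq yayg eaiai lwwb kowoz opz onrle kpcks
Hunk 5: at line 5 remove [lwwb,kowoz] add [gnxn] -> 9 lines: tcfkk xzlz dbyq yayg eaiai gnxn opz onrle kpcks
Hunk 6: at line 2 remove [dbyq] add [ytsjc,vrrg] -> 10 lines: tcfkk xzlz ytsjc vrrg yayg eaiai gnxn opz onrle kpcks
Final line count: 10

Answer: 10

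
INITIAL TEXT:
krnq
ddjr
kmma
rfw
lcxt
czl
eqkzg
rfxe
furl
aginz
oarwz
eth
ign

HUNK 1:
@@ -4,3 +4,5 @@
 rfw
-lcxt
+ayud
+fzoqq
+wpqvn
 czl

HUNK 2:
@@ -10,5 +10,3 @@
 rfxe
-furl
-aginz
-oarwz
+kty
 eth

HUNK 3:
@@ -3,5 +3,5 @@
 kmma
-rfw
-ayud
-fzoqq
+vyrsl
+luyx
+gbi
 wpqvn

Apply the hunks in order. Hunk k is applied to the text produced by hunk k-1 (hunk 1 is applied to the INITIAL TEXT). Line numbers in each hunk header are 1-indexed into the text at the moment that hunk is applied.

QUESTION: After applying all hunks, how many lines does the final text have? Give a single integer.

Hunk 1: at line 4 remove [lcxt] add [ayud,fzoqq,wpqvn] -> 15 lines: krnq ddjr kmma rfw ayud fzoqq wpqvn czl eqkzg rfxe furl aginz oarwz eth ign
Hunk 2: at line 10 remove [furl,aginz,oarwz] add [kty] -> 13 lines: krnq ddjr kmma rfw ayud fzoqq wpqvn czl eqkzg rfxe kty eth ign
Hunk 3: at line 3 remove [rfw,ayud,fzoqq] add [vyrsl,luyx,gbi] -> 13 lines: krnq ddjr kmma vyrsl luyx gbi wpqvn czl eqkzg rfxe kty eth ign
Final line count: 13

Answer: 13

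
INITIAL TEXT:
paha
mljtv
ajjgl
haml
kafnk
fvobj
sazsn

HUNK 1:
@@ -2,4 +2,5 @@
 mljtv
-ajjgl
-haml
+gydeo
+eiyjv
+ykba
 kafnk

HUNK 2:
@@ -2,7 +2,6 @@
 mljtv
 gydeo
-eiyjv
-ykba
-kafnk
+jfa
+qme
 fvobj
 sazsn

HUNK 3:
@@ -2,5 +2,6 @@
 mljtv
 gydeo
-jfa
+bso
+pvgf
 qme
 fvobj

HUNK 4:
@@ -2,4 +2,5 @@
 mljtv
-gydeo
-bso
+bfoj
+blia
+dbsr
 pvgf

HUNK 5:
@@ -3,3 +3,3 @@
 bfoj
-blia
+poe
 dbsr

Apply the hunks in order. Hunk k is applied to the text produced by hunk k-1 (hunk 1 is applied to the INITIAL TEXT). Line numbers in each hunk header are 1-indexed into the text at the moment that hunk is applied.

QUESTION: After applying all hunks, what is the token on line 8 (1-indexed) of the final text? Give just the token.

Answer: fvobj

Derivation:
Hunk 1: at line 2 remove [ajjgl,haml] add [gydeo,eiyjv,ykba] -> 8 lines: paha mljtv gydeo eiyjv ykba kafnk fvobj sazsn
Hunk 2: at line 2 remove [eiyjv,ykba,kafnk] add [jfa,qme] -> 7 lines: paha mljtv gydeo jfa qme fvobj sazsn
Hunk 3: at line 2 remove [jfa] add [bso,pvgf] -> 8 lines: paha mljtv gydeo bso pvgf qme fvobj sazsn
Hunk 4: at line 2 remove [gydeo,bso] add [bfoj,blia,dbsr] -> 9 lines: paha mljtv bfoj blia dbsr pvgf qme fvobj sazsn
Hunk 5: at line 3 remove [blia] add [poe] -> 9 lines: paha mljtv bfoj poe dbsr pvgf qme fvobj sazsn
Final line 8: fvobj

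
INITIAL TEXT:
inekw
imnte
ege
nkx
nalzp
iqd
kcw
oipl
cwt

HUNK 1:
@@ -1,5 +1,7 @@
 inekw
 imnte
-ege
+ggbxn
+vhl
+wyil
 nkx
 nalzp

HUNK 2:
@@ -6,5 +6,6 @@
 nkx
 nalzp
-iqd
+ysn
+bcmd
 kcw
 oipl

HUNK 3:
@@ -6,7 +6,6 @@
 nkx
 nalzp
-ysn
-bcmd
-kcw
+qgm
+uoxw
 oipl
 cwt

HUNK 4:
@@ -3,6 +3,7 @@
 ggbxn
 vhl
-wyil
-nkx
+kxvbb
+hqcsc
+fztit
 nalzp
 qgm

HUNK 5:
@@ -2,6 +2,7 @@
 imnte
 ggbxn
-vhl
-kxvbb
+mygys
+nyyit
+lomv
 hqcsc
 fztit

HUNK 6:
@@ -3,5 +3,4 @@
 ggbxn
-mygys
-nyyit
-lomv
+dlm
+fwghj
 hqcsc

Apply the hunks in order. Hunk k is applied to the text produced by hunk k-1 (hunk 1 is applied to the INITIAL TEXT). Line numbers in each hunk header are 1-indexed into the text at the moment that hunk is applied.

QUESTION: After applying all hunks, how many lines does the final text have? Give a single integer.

Hunk 1: at line 1 remove [ege] add [ggbxn,vhl,wyil] -> 11 lines: inekw imnte ggbxn vhl wyil nkx nalzp iqd kcw oipl cwt
Hunk 2: at line 6 remove [iqd] add [ysn,bcmd] -> 12 lines: inekw imnte ggbxn vhl wyil nkx nalzp ysn bcmd kcw oipl cwt
Hunk 3: at line 6 remove [ysn,bcmd,kcw] add [qgm,uoxw] -> 11 lines: inekw imnte ggbxn vhl wyil nkx nalzp qgm uoxw oipl cwt
Hunk 4: at line 3 remove [wyil,nkx] add [kxvbb,hqcsc,fztit] -> 12 lines: inekw imnte ggbxn vhl kxvbb hqcsc fztit nalzp qgm uoxw oipl cwt
Hunk 5: at line 2 remove [vhl,kxvbb] add [mygys,nyyit,lomv] -> 13 lines: inekw imnte ggbxn mygys nyyit lomv hqcsc fztit nalzp qgm uoxw oipl cwt
Hunk 6: at line 3 remove [mygys,nyyit,lomv] add [dlm,fwghj] -> 12 lines: inekw imnte ggbxn dlm fwghj hqcsc fztit nalzp qgm uoxw oipl cwt
Final line count: 12

Answer: 12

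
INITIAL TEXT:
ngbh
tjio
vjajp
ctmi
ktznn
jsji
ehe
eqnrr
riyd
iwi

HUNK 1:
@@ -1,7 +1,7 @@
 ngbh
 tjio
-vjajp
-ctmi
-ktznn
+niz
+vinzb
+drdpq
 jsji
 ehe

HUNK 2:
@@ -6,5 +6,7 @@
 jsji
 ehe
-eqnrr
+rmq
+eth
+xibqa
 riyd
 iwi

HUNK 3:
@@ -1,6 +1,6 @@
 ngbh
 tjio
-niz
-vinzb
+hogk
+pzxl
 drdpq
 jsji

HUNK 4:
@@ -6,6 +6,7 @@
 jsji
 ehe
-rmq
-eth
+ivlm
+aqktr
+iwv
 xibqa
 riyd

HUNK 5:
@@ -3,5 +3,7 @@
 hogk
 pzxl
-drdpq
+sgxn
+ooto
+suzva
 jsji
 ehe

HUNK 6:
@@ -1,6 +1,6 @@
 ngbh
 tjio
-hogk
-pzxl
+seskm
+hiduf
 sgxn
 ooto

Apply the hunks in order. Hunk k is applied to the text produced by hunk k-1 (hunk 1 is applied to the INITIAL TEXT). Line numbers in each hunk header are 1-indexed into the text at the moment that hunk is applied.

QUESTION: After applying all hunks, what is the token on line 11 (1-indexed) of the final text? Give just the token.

Answer: aqktr

Derivation:
Hunk 1: at line 1 remove [vjajp,ctmi,ktznn] add [niz,vinzb,drdpq] -> 10 lines: ngbh tjio niz vinzb drdpq jsji ehe eqnrr riyd iwi
Hunk 2: at line 6 remove [eqnrr] add [rmq,eth,xibqa] -> 12 lines: ngbh tjio niz vinzb drdpq jsji ehe rmq eth xibqa riyd iwi
Hunk 3: at line 1 remove [niz,vinzb] add [hogk,pzxl] -> 12 lines: ngbh tjio hogk pzxl drdpq jsji ehe rmq eth xibqa riyd iwi
Hunk 4: at line 6 remove [rmq,eth] add [ivlm,aqktr,iwv] -> 13 lines: ngbh tjio hogk pzxl drdpq jsji ehe ivlm aqktr iwv xibqa riyd iwi
Hunk 5: at line 3 remove [drdpq] add [sgxn,ooto,suzva] -> 15 lines: ngbh tjio hogk pzxl sgxn ooto suzva jsji ehe ivlm aqktr iwv xibqa riyd iwi
Hunk 6: at line 1 remove [hogk,pzxl] add [seskm,hiduf] -> 15 lines: ngbh tjio seskm hiduf sgxn ooto suzva jsji ehe ivlm aqktr iwv xibqa riyd iwi
Final line 11: aqktr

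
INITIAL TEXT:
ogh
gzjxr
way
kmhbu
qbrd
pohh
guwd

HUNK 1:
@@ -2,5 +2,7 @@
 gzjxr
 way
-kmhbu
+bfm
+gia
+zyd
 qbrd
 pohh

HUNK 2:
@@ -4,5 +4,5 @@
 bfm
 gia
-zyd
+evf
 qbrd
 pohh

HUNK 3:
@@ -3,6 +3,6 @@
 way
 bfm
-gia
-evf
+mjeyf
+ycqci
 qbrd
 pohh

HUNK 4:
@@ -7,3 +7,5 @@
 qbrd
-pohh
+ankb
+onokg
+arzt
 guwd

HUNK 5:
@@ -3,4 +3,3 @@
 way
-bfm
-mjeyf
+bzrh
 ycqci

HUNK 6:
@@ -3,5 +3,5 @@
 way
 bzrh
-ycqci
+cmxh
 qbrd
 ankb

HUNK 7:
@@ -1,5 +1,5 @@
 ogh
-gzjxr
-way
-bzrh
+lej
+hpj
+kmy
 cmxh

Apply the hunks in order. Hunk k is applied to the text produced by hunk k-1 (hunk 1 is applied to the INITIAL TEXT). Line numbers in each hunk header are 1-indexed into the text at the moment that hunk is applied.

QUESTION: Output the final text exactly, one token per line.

Hunk 1: at line 2 remove [kmhbu] add [bfm,gia,zyd] -> 9 lines: ogh gzjxr way bfm gia zyd qbrd pohh guwd
Hunk 2: at line 4 remove [zyd] add [evf] -> 9 lines: ogh gzjxr way bfm gia evf qbrd pohh guwd
Hunk 3: at line 3 remove [gia,evf] add [mjeyf,ycqci] -> 9 lines: ogh gzjxr way bfm mjeyf ycqci qbrd pohh guwd
Hunk 4: at line 7 remove [pohh] add [ankb,onokg,arzt] -> 11 lines: ogh gzjxr way bfm mjeyf ycqci qbrd ankb onokg arzt guwd
Hunk 5: at line 3 remove [bfm,mjeyf] add [bzrh] -> 10 lines: ogh gzjxr way bzrh ycqci qbrd ankb onokg arzt guwd
Hunk 6: at line 3 remove [ycqci] add [cmxh] -> 10 lines: ogh gzjxr way bzrh cmxh qbrd ankb onokg arzt guwd
Hunk 7: at line 1 remove [gzjxr,way,bzrh] add [lej,hpj,kmy] -> 10 lines: ogh lej hpj kmy cmxh qbrd ankb onokg arzt guwd

Answer: ogh
lej
hpj
kmy
cmxh
qbrd
ankb
onokg
arzt
guwd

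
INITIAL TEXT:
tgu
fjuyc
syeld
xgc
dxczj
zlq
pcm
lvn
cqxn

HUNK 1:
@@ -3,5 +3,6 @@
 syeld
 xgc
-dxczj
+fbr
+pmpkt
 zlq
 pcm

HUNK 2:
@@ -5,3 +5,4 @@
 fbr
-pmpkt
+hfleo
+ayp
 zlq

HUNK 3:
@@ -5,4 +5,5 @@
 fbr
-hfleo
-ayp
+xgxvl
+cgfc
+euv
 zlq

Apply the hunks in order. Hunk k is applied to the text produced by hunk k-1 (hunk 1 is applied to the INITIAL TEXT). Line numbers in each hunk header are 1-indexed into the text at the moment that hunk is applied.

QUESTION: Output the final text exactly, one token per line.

Hunk 1: at line 3 remove [dxczj] add [fbr,pmpkt] -> 10 lines: tgu fjuyc syeld xgc fbr pmpkt zlq pcm lvn cqxn
Hunk 2: at line 5 remove [pmpkt] add [hfleo,ayp] -> 11 lines: tgu fjuyc syeld xgc fbr hfleo ayp zlq pcm lvn cqxn
Hunk 3: at line 5 remove [hfleo,ayp] add [xgxvl,cgfc,euv] -> 12 lines: tgu fjuyc syeld xgc fbr xgxvl cgfc euv zlq pcm lvn cqxn

Answer: tgu
fjuyc
syeld
xgc
fbr
xgxvl
cgfc
euv
zlq
pcm
lvn
cqxn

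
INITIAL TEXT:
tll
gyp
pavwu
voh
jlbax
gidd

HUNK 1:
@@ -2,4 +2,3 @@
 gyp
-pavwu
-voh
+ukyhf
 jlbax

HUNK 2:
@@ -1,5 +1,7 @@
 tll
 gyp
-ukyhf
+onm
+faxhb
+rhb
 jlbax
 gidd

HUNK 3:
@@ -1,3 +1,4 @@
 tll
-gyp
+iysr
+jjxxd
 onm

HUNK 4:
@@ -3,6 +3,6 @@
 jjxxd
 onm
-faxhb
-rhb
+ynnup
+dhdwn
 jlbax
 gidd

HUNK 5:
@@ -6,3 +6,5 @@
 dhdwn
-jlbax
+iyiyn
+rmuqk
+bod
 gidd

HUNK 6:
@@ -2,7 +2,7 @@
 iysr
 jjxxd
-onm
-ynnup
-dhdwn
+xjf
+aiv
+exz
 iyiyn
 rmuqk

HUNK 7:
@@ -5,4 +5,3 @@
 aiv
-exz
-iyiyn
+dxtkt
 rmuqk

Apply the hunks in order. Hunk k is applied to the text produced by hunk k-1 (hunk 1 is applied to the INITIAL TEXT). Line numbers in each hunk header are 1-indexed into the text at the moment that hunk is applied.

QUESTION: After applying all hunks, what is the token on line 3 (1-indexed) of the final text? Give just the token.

Hunk 1: at line 2 remove [pavwu,voh] add [ukyhf] -> 5 lines: tll gyp ukyhf jlbax gidd
Hunk 2: at line 1 remove [ukyhf] add [onm,faxhb,rhb] -> 7 lines: tll gyp onm faxhb rhb jlbax gidd
Hunk 3: at line 1 remove [gyp] add [iysr,jjxxd] -> 8 lines: tll iysr jjxxd onm faxhb rhb jlbax gidd
Hunk 4: at line 3 remove [faxhb,rhb] add [ynnup,dhdwn] -> 8 lines: tll iysr jjxxd onm ynnup dhdwn jlbax gidd
Hunk 5: at line 6 remove [jlbax] add [iyiyn,rmuqk,bod] -> 10 lines: tll iysr jjxxd onm ynnup dhdwn iyiyn rmuqk bod gidd
Hunk 6: at line 2 remove [onm,ynnup,dhdwn] add [xjf,aiv,exz] -> 10 lines: tll iysr jjxxd xjf aiv exz iyiyn rmuqk bod gidd
Hunk 7: at line 5 remove [exz,iyiyn] add [dxtkt] -> 9 lines: tll iysr jjxxd xjf aiv dxtkt rmuqk bod gidd
Final line 3: jjxxd

Answer: jjxxd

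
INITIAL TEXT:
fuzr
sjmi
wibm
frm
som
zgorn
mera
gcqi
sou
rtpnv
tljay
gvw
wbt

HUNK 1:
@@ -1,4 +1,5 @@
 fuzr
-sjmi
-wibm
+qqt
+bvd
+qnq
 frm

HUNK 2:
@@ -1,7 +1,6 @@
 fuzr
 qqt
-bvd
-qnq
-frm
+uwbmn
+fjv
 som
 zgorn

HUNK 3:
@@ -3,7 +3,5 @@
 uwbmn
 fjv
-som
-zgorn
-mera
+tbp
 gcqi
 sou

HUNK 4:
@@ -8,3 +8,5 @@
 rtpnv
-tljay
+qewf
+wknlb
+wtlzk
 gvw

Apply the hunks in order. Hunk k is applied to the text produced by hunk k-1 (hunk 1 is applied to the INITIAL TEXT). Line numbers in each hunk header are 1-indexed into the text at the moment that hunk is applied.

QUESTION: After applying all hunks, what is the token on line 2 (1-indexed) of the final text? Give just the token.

Hunk 1: at line 1 remove [sjmi,wibm] add [qqt,bvd,qnq] -> 14 lines: fuzr qqt bvd qnq frm som zgorn mera gcqi sou rtpnv tljay gvw wbt
Hunk 2: at line 1 remove [bvd,qnq,frm] add [uwbmn,fjv] -> 13 lines: fuzr qqt uwbmn fjv som zgorn mera gcqi sou rtpnv tljay gvw wbt
Hunk 3: at line 3 remove [som,zgorn,mera] add [tbp] -> 11 lines: fuzr qqt uwbmn fjv tbp gcqi sou rtpnv tljay gvw wbt
Hunk 4: at line 8 remove [tljay] add [qewf,wknlb,wtlzk] -> 13 lines: fuzr qqt uwbmn fjv tbp gcqi sou rtpnv qewf wknlb wtlzk gvw wbt
Final line 2: qqt

Answer: qqt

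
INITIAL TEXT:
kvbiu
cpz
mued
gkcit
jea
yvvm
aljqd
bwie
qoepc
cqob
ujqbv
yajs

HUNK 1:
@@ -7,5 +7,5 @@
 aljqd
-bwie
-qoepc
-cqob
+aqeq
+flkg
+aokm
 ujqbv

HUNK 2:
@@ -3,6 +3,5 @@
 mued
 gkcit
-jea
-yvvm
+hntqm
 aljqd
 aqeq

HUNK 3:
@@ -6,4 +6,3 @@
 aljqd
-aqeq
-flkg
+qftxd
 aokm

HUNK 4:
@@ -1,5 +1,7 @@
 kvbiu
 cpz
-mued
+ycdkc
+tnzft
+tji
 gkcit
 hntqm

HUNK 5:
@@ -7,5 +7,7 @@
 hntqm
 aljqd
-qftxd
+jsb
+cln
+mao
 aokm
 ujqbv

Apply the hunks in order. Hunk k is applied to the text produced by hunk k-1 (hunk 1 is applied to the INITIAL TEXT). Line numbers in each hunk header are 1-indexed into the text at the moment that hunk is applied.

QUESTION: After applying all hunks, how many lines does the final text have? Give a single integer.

Hunk 1: at line 7 remove [bwie,qoepc,cqob] add [aqeq,flkg,aokm] -> 12 lines: kvbiu cpz mued gkcit jea yvvm aljqd aqeq flkg aokm ujqbv yajs
Hunk 2: at line 3 remove [jea,yvvm] add [hntqm] -> 11 lines: kvbiu cpz mued gkcit hntqm aljqd aqeq flkg aokm ujqbv yajs
Hunk 3: at line 6 remove [aqeq,flkg] add [qftxd] -> 10 lines: kvbiu cpz mued gkcit hntqm aljqd qftxd aokm ujqbv yajs
Hunk 4: at line 1 remove [mued] add [ycdkc,tnzft,tji] -> 12 lines: kvbiu cpz ycdkc tnzft tji gkcit hntqm aljqd qftxd aokm ujqbv yajs
Hunk 5: at line 7 remove [qftxd] add [jsb,cln,mao] -> 14 lines: kvbiu cpz ycdkc tnzft tji gkcit hntqm aljqd jsb cln mao aokm ujqbv yajs
Final line count: 14

Answer: 14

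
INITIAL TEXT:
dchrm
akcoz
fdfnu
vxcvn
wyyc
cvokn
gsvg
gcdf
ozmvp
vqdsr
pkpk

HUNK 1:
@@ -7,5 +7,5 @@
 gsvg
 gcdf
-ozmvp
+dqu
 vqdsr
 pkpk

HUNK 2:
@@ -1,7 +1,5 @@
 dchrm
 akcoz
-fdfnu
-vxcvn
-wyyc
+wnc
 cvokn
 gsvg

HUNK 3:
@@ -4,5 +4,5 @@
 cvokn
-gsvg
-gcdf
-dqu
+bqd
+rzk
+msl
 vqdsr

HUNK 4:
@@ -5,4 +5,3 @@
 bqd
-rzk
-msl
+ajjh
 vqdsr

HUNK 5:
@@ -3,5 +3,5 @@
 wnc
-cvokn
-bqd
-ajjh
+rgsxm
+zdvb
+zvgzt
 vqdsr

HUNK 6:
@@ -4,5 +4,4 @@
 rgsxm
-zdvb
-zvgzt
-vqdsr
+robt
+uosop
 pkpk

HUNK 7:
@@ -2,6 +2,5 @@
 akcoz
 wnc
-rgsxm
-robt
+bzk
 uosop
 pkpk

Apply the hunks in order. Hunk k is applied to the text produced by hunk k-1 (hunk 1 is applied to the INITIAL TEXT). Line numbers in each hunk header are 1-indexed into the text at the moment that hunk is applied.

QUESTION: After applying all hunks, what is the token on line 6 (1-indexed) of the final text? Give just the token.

Hunk 1: at line 7 remove [ozmvp] add [dqu] -> 11 lines: dchrm akcoz fdfnu vxcvn wyyc cvokn gsvg gcdf dqu vqdsr pkpk
Hunk 2: at line 1 remove [fdfnu,vxcvn,wyyc] add [wnc] -> 9 lines: dchrm akcoz wnc cvokn gsvg gcdf dqu vqdsr pkpk
Hunk 3: at line 4 remove [gsvg,gcdf,dqu] add [bqd,rzk,msl] -> 9 lines: dchrm akcoz wnc cvokn bqd rzk msl vqdsr pkpk
Hunk 4: at line 5 remove [rzk,msl] add [ajjh] -> 8 lines: dchrm akcoz wnc cvokn bqd ajjh vqdsr pkpk
Hunk 5: at line 3 remove [cvokn,bqd,ajjh] add [rgsxm,zdvb,zvgzt] -> 8 lines: dchrm akcoz wnc rgsxm zdvb zvgzt vqdsr pkpk
Hunk 6: at line 4 remove [zdvb,zvgzt,vqdsr] add [robt,uosop] -> 7 lines: dchrm akcoz wnc rgsxm robt uosop pkpk
Hunk 7: at line 2 remove [rgsxm,robt] add [bzk] -> 6 lines: dchrm akcoz wnc bzk uosop pkpk
Final line 6: pkpk

Answer: pkpk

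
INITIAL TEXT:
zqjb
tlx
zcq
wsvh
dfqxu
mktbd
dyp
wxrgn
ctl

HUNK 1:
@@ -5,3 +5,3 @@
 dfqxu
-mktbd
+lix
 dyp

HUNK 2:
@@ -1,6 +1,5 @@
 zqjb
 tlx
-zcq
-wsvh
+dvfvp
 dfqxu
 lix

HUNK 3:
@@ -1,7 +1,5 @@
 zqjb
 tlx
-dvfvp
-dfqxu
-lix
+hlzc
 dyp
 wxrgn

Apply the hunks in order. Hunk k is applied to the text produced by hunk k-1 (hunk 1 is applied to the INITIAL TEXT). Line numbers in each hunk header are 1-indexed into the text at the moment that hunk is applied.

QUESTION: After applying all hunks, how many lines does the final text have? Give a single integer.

Hunk 1: at line 5 remove [mktbd] add [lix] -> 9 lines: zqjb tlx zcq wsvh dfqxu lix dyp wxrgn ctl
Hunk 2: at line 1 remove [zcq,wsvh] add [dvfvp] -> 8 lines: zqjb tlx dvfvp dfqxu lix dyp wxrgn ctl
Hunk 3: at line 1 remove [dvfvp,dfqxu,lix] add [hlzc] -> 6 lines: zqjb tlx hlzc dyp wxrgn ctl
Final line count: 6

Answer: 6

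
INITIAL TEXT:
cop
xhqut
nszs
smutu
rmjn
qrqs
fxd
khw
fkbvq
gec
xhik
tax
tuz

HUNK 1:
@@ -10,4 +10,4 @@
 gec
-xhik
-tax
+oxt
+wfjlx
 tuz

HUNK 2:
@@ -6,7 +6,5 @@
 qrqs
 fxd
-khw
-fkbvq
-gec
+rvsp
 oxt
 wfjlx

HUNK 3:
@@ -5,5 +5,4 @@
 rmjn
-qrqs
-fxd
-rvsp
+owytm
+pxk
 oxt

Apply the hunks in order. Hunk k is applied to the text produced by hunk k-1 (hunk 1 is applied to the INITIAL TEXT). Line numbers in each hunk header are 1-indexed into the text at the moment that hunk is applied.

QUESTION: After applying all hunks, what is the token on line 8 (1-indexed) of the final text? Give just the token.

Answer: oxt

Derivation:
Hunk 1: at line 10 remove [xhik,tax] add [oxt,wfjlx] -> 13 lines: cop xhqut nszs smutu rmjn qrqs fxd khw fkbvq gec oxt wfjlx tuz
Hunk 2: at line 6 remove [khw,fkbvq,gec] add [rvsp] -> 11 lines: cop xhqut nszs smutu rmjn qrqs fxd rvsp oxt wfjlx tuz
Hunk 3: at line 5 remove [qrqs,fxd,rvsp] add [owytm,pxk] -> 10 lines: cop xhqut nszs smutu rmjn owytm pxk oxt wfjlx tuz
Final line 8: oxt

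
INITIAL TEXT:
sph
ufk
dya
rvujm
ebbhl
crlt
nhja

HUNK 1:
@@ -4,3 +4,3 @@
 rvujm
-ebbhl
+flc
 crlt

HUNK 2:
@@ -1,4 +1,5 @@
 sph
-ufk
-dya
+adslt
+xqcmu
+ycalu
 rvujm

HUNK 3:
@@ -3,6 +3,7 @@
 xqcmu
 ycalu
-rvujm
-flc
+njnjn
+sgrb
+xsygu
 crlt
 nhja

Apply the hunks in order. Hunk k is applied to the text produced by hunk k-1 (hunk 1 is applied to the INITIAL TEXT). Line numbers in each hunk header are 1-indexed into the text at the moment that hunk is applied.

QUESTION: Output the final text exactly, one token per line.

Answer: sph
adslt
xqcmu
ycalu
njnjn
sgrb
xsygu
crlt
nhja

Derivation:
Hunk 1: at line 4 remove [ebbhl] add [flc] -> 7 lines: sph ufk dya rvujm flc crlt nhja
Hunk 2: at line 1 remove [ufk,dya] add [adslt,xqcmu,ycalu] -> 8 lines: sph adslt xqcmu ycalu rvujm flc crlt nhja
Hunk 3: at line 3 remove [rvujm,flc] add [njnjn,sgrb,xsygu] -> 9 lines: sph adslt xqcmu ycalu njnjn sgrb xsygu crlt nhja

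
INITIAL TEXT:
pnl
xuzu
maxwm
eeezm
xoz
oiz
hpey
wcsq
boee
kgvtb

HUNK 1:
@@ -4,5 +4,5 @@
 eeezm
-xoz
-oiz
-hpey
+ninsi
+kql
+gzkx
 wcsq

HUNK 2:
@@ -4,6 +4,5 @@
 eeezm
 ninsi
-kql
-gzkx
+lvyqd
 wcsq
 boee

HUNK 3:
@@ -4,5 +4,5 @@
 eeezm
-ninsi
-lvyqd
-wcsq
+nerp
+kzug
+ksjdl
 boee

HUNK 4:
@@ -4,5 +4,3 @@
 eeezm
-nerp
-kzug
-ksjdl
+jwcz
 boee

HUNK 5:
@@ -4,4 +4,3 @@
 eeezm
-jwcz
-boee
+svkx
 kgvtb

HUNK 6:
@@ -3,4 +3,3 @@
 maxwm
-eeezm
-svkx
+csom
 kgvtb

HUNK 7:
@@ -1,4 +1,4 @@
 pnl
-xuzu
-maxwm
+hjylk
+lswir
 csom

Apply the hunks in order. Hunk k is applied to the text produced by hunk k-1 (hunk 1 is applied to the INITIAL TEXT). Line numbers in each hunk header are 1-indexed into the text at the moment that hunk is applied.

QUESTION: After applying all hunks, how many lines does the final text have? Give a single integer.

Hunk 1: at line 4 remove [xoz,oiz,hpey] add [ninsi,kql,gzkx] -> 10 lines: pnl xuzu maxwm eeezm ninsi kql gzkx wcsq boee kgvtb
Hunk 2: at line 4 remove [kql,gzkx] add [lvyqd] -> 9 lines: pnl xuzu maxwm eeezm ninsi lvyqd wcsq boee kgvtb
Hunk 3: at line 4 remove [ninsi,lvyqd,wcsq] add [nerp,kzug,ksjdl] -> 9 lines: pnl xuzu maxwm eeezm nerp kzug ksjdl boee kgvtb
Hunk 4: at line 4 remove [nerp,kzug,ksjdl] add [jwcz] -> 7 lines: pnl xuzu maxwm eeezm jwcz boee kgvtb
Hunk 5: at line 4 remove [jwcz,boee] add [svkx] -> 6 lines: pnl xuzu maxwm eeezm svkx kgvtb
Hunk 6: at line 3 remove [eeezm,svkx] add [csom] -> 5 lines: pnl xuzu maxwm csom kgvtb
Hunk 7: at line 1 remove [xuzu,maxwm] add [hjylk,lswir] -> 5 lines: pnl hjylk lswir csom kgvtb
Final line count: 5

Answer: 5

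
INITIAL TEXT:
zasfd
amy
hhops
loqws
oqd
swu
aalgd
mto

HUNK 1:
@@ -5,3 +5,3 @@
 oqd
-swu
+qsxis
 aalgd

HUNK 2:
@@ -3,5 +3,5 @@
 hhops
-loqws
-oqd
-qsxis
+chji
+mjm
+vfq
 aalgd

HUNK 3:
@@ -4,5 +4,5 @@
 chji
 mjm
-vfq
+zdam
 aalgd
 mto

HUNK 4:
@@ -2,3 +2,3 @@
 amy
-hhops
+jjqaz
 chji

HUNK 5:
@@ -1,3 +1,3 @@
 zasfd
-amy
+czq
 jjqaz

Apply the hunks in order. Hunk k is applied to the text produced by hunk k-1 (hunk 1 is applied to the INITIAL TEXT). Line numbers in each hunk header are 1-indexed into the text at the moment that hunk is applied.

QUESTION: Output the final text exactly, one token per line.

Answer: zasfd
czq
jjqaz
chji
mjm
zdam
aalgd
mto

Derivation:
Hunk 1: at line 5 remove [swu] add [qsxis] -> 8 lines: zasfd amy hhops loqws oqd qsxis aalgd mto
Hunk 2: at line 3 remove [loqws,oqd,qsxis] add [chji,mjm,vfq] -> 8 lines: zasfd amy hhops chji mjm vfq aalgd mto
Hunk 3: at line 4 remove [vfq] add [zdam] -> 8 lines: zasfd amy hhops chji mjm zdam aalgd mto
Hunk 4: at line 2 remove [hhops] add [jjqaz] -> 8 lines: zasfd amy jjqaz chji mjm zdam aalgd mto
Hunk 5: at line 1 remove [amy] add [czq] -> 8 lines: zasfd czq jjqaz chji mjm zdam aalgd mto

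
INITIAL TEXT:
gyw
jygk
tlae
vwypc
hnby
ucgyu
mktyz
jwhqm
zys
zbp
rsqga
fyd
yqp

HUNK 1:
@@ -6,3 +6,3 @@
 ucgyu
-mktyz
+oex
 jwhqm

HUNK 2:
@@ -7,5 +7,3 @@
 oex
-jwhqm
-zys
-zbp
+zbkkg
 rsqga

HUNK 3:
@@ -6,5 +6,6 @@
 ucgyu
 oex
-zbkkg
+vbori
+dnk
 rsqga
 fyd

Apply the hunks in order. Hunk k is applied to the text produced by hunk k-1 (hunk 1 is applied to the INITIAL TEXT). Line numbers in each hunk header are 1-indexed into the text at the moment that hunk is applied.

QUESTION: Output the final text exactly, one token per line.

Answer: gyw
jygk
tlae
vwypc
hnby
ucgyu
oex
vbori
dnk
rsqga
fyd
yqp

Derivation:
Hunk 1: at line 6 remove [mktyz] add [oex] -> 13 lines: gyw jygk tlae vwypc hnby ucgyu oex jwhqm zys zbp rsqga fyd yqp
Hunk 2: at line 7 remove [jwhqm,zys,zbp] add [zbkkg] -> 11 lines: gyw jygk tlae vwypc hnby ucgyu oex zbkkg rsqga fyd yqp
Hunk 3: at line 6 remove [zbkkg] add [vbori,dnk] -> 12 lines: gyw jygk tlae vwypc hnby ucgyu oex vbori dnk rsqga fyd yqp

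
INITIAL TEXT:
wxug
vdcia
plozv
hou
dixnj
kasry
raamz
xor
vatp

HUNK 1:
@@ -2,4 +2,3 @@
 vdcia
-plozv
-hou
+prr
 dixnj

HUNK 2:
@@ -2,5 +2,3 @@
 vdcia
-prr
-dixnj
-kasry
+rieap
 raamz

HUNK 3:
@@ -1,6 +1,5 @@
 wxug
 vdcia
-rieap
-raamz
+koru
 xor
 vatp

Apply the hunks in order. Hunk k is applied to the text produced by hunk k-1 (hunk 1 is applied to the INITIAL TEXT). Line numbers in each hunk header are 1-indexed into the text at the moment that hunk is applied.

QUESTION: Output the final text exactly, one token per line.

Answer: wxug
vdcia
koru
xor
vatp

Derivation:
Hunk 1: at line 2 remove [plozv,hou] add [prr] -> 8 lines: wxug vdcia prr dixnj kasry raamz xor vatp
Hunk 2: at line 2 remove [prr,dixnj,kasry] add [rieap] -> 6 lines: wxug vdcia rieap raamz xor vatp
Hunk 3: at line 1 remove [rieap,raamz] add [koru] -> 5 lines: wxug vdcia koru xor vatp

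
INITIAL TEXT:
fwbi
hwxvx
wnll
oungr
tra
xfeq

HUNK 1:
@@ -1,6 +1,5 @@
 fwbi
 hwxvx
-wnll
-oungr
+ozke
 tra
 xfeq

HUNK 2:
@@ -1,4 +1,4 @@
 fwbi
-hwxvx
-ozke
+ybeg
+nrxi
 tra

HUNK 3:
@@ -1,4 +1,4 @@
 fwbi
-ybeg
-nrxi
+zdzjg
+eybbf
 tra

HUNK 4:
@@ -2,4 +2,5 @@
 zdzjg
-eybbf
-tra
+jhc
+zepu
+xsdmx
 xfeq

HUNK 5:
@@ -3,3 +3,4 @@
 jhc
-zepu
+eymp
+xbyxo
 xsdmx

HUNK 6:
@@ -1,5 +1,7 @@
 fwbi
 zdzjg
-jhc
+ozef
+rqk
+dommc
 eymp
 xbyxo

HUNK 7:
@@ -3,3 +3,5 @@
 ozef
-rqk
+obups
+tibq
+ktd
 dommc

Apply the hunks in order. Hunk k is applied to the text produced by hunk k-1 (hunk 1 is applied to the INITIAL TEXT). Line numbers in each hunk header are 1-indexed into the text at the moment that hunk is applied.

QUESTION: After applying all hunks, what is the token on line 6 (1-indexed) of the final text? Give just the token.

Answer: ktd

Derivation:
Hunk 1: at line 1 remove [wnll,oungr] add [ozke] -> 5 lines: fwbi hwxvx ozke tra xfeq
Hunk 2: at line 1 remove [hwxvx,ozke] add [ybeg,nrxi] -> 5 lines: fwbi ybeg nrxi tra xfeq
Hunk 3: at line 1 remove [ybeg,nrxi] add [zdzjg,eybbf] -> 5 lines: fwbi zdzjg eybbf tra xfeq
Hunk 4: at line 2 remove [eybbf,tra] add [jhc,zepu,xsdmx] -> 6 lines: fwbi zdzjg jhc zepu xsdmx xfeq
Hunk 5: at line 3 remove [zepu] add [eymp,xbyxo] -> 7 lines: fwbi zdzjg jhc eymp xbyxo xsdmx xfeq
Hunk 6: at line 1 remove [jhc] add [ozef,rqk,dommc] -> 9 lines: fwbi zdzjg ozef rqk dommc eymp xbyxo xsdmx xfeq
Hunk 7: at line 3 remove [rqk] add [obups,tibq,ktd] -> 11 lines: fwbi zdzjg ozef obups tibq ktd dommc eymp xbyxo xsdmx xfeq
Final line 6: ktd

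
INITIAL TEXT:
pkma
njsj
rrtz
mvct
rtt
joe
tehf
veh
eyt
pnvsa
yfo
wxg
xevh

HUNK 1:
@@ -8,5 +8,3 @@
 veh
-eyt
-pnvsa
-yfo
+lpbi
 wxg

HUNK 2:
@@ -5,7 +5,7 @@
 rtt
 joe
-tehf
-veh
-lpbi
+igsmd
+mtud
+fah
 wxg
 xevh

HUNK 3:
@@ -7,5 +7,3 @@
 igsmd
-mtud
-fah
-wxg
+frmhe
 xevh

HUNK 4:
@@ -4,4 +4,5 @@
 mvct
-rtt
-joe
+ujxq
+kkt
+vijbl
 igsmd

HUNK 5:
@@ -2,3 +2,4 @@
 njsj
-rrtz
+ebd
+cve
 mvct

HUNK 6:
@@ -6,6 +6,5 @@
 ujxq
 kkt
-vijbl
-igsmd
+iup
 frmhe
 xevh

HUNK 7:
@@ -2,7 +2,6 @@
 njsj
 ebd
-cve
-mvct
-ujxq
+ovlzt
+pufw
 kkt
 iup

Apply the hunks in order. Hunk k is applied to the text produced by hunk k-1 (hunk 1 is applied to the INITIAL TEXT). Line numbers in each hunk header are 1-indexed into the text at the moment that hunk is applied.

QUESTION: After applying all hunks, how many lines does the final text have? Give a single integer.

Answer: 9

Derivation:
Hunk 1: at line 8 remove [eyt,pnvsa,yfo] add [lpbi] -> 11 lines: pkma njsj rrtz mvct rtt joe tehf veh lpbi wxg xevh
Hunk 2: at line 5 remove [tehf,veh,lpbi] add [igsmd,mtud,fah] -> 11 lines: pkma njsj rrtz mvct rtt joe igsmd mtud fah wxg xevh
Hunk 3: at line 7 remove [mtud,fah,wxg] add [frmhe] -> 9 lines: pkma njsj rrtz mvct rtt joe igsmd frmhe xevh
Hunk 4: at line 4 remove [rtt,joe] add [ujxq,kkt,vijbl] -> 10 lines: pkma njsj rrtz mvct ujxq kkt vijbl igsmd frmhe xevh
Hunk 5: at line 2 remove [rrtz] add [ebd,cve] -> 11 lines: pkma njsj ebd cve mvct ujxq kkt vijbl igsmd frmhe xevh
Hunk 6: at line 6 remove [vijbl,igsmd] add [iup] -> 10 lines: pkma njsj ebd cve mvct ujxq kkt iup frmhe xevh
Hunk 7: at line 2 remove [cve,mvct,ujxq] add [ovlzt,pufw] -> 9 lines: pkma njsj ebd ovlzt pufw kkt iup frmhe xevh
Final line count: 9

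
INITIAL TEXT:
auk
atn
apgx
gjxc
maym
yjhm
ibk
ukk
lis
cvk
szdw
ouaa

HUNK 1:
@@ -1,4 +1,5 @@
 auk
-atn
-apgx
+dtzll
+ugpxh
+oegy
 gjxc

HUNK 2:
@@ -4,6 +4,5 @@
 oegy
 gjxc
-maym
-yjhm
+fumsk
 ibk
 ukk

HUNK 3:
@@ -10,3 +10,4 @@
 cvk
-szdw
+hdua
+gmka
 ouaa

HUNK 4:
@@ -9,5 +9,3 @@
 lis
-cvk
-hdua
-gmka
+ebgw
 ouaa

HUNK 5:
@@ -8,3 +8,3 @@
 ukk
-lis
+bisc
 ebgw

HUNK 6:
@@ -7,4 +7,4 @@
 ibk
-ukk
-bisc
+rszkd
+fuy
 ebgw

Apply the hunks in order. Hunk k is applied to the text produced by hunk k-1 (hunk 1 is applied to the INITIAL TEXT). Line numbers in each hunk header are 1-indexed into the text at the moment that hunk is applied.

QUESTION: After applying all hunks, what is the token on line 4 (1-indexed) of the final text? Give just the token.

Hunk 1: at line 1 remove [atn,apgx] add [dtzll,ugpxh,oegy] -> 13 lines: auk dtzll ugpxh oegy gjxc maym yjhm ibk ukk lis cvk szdw ouaa
Hunk 2: at line 4 remove [maym,yjhm] add [fumsk] -> 12 lines: auk dtzll ugpxh oegy gjxc fumsk ibk ukk lis cvk szdw ouaa
Hunk 3: at line 10 remove [szdw] add [hdua,gmka] -> 13 lines: auk dtzll ugpxh oegy gjxc fumsk ibk ukk lis cvk hdua gmka ouaa
Hunk 4: at line 9 remove [cvk,hdua,gmka] add [ebgw] -> 11 lines: auk dtzll ugpxh oegy gjxc fumsk ibk ukk lis ebgw ouaa
Hunk 5: at line 8 remove [lis] add [bisc] -> 11 lines: auk dtzll ugpxh oegy gjxc fumsk ibk ukk bisc ebgw ouaa
Hunk 6: at line 7 remove [ukk,bisc] add [rszkd,fuy] -> 11 lines: auk dtzll ugpxh oegy gjxc fumsk ibk rszkd fuy ebgw ouaa
Final line 4: oegy

Answer: oegy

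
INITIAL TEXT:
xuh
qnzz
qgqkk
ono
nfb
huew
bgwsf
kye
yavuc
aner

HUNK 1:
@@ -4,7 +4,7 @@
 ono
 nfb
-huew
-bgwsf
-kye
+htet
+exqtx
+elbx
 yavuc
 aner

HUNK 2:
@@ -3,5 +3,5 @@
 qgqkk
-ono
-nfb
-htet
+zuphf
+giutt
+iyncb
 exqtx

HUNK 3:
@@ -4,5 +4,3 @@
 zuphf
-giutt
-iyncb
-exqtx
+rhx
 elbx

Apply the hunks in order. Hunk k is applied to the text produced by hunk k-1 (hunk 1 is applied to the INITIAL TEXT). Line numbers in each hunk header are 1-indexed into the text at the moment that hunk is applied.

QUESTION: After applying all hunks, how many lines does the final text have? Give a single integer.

Hunk 1: at line 4 remove [huew,bgwsf,kye] add [htet,exqtx,elbx] -> 10 lines: xuh qnzz qgqkk ono nfb htet exqtx elbx yavuc aner
Hunk 2: at line 3 remove [ono,nfb,htet] add [zuphf,giutt,iyncb] -> 10 lines: xuh qnzz qgqkk zuphf giutt iyncb exqtx elbx yavuc aner
Hunk 3: at line 4 remove [giutt,iyncb,exqtx] add [rhx] -> 8 lines: xuh qnzz qgqkk zuphf rhx elbx yavuc aner
Final line count: 8

Answer: 8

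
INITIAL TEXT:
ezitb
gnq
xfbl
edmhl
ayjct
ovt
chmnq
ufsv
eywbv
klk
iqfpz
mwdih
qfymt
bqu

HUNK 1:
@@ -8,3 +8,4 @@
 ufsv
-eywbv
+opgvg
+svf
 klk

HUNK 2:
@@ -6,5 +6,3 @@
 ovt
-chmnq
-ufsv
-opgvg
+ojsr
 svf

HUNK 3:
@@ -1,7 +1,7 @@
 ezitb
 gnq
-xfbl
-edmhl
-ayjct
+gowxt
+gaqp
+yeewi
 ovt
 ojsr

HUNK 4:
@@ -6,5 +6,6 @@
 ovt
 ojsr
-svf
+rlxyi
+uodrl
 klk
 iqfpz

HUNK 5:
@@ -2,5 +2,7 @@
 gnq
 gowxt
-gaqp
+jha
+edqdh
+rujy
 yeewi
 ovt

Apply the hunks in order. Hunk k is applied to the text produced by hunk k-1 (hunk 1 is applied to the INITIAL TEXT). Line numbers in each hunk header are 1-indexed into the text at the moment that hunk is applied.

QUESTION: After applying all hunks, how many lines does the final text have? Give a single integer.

Answer: 16

Derivation:
Hunk 1: at line 8 remove [eywbv] add [opgvg,svf] -> 15 lines: ezitb gnq xfbl edmhl ayjct ovt chmnq ufsv opgvg svf klk iqfpz mwdih qfymt bqu
Hunk 2: at line 6 remove [chmnq,ufsv,opgvg] add [ojsr] -> 13 lines: ezitb gnq xfbl edmhl ayjct ovt ojsr svf klk iqfpz mwdih qfymt bqu
Hunk 3: at line 1 remove [xfbl,edmhl,ayjct] add [gowxt,gaqp,yeewi] -> 13 lines: ezitb gnq gowxt gaqp yeewi ovt ojsr svf klk iqfpz mwdih qfymt bqu
Hunk 4: at line 6 remove [svf] add [rlxyi,uodrl] -> 14 lines: ezitb gnq gowxt gaqp yeewi ovt ojsr rlxyi uodrl klk iqfpz mwdih qfymt bqu
Hunk 5: at line 2 remove [gaqp] add [jha,edqdh,rujy] -> 16 lines: ezitb gnq gowxt jha edqdh rujy yeewi ovt ojsr rlxyi uodrl klk iqfpz mwdih qfymt bqu
Final line count: 16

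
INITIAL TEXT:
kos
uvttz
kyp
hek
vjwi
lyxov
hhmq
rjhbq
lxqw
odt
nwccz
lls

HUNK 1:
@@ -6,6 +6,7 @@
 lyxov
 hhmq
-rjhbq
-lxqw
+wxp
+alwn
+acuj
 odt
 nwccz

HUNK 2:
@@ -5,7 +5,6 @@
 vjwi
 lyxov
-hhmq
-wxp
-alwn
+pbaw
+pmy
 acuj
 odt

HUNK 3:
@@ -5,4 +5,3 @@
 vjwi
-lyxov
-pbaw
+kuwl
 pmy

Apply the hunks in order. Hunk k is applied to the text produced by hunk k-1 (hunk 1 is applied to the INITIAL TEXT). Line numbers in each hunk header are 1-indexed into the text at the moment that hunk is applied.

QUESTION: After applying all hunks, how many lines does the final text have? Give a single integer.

Hunk 1: at line 6 remove [rjhbq,lxqw] add [wxp,alwn,acuj] -> 13 lines: kos uvttz kyp hek vjwi lyxov hhmq wxp alwn acuj odt nwccz lls
Hunk 2: at line 5 remove [hhmq,wxp,alwn] add [pbaw,pmy] -> 12 lines: kos uvttz kyp hek vjwi lyxov pbaw pmy acuj odt nwccz lls
Hunk 3: at line 5 remove [lyxov,pbaw] add [kuwl] -> 11 lines: kos uvttz kyp hek vjwi kuwl pmy acuj odt nwccz lls
Final line count: 11

Answer: 11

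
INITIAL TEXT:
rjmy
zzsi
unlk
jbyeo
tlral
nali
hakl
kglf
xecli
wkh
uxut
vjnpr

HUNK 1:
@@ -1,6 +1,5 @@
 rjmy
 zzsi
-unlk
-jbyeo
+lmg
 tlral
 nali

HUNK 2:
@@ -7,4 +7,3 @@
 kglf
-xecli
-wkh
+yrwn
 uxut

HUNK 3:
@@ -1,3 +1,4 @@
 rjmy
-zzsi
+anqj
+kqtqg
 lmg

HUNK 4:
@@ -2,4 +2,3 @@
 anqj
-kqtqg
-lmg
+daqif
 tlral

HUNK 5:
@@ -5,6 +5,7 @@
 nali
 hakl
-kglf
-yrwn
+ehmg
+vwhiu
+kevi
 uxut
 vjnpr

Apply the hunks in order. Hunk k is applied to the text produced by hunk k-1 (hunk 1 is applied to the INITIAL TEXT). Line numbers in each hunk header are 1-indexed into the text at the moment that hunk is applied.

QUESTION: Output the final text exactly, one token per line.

Answer: rjmy
anqj
daqif
tlral
nali
hakl
ehmg
vwhiu
kevi
uxut
vjnpr

Derivation:
Hunk 1: at line 1 remove [unlk,jbyeo] add [lmg] -> 11 lines: rjmy zzsi lmg tlral nali hakl kglf xecli wkh uxut vjnpr
Hunk 2: at line 7 remove [xecli,wkh] add [yrwn] -> 10 lines: rjmy zzsi lmg tlral nali hakl kglf yrwn uxut vjnpr
Hunk 3: at line 1 remove [zzsi] add [anqj,kqtqg] -> 11 lines: rjmy anqj kqtqg lmg tlral nali hakl kglf yrwn uxut vjnpr
Hunk 4: at line 2 remove [kqtqg,lmg] add [daqif] -> 10 lines: rjmy anqj daqif tlral nali hakl kglf yrwn uxut vjnpr
Hunk 5: at line 5 remove [kglf,yrwn] add [ehmg,vwhiu,kevi] -> 11 lines: rjmy anqj daqif tlral nali hakl ehmg vwhiu kevi uxut vjnpr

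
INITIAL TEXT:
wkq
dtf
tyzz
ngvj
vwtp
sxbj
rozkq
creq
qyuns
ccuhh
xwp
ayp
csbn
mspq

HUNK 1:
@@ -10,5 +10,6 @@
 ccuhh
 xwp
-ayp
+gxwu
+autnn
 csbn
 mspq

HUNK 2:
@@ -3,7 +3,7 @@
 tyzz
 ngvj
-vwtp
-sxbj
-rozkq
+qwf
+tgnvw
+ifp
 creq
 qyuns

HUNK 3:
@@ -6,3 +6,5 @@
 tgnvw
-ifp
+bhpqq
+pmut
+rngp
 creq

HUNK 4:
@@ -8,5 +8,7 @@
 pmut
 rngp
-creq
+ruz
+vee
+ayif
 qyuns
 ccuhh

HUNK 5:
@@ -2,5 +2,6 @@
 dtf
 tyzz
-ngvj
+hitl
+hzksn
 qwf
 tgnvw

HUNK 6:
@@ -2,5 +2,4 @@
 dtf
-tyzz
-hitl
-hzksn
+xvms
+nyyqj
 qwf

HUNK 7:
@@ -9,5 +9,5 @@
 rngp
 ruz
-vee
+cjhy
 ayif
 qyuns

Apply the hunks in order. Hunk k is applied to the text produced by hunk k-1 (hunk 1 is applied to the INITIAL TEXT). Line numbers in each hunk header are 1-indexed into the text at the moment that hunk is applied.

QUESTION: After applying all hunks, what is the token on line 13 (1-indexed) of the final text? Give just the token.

Hunk 1: at line 10 remove [ayp] add [gxwu,autnn] -> 15 lines: wkq dtf tyzz ngvj vwtp sxbj rozkq creq qyuns ccuhh xwp gxwu autnn csbn mspq
Hunk 2: at line 3 remove [vwtp,sxbj,rozkq] add [qwf,tgnvw,ifp] -> 15 lines: wkq dtf tyzz ngvj qwf tgnvw ifp creq qyuns ccuhh xwp gxwu autnn csbn mspq
Hunk 3: at line 6 remove [ifp] add [bhpqq,pmut,rngp] -> 17 lines: wkq dtf tyzz ngvj qwf tgnvw bhpqq pmut rngp creq qyuns ccuhh xwp gxwu autnn csbn mspq
Hunk 4: at line 8 remove [creq] add [ruz,vee,ayif] -> 19 lines: wkq dtf tyzz ngvj qwf tgnvw bhpqq pmut rngp ruz vee ayif qyuns ccuhh xwp gxwu autnn csbn mspq
Hunk 5: at line 2 remove [ngvj] add [hitl,hzksn] -> 20 lines: wkq dtf tyzz hitl hzksn qwf tgnvw bhpqq pmut rngp ruz vee ayif qyuns ccuhh xwp gxwu autnn csbn mspq
Hunk 6: at line 2 remove [tyzz,hitl,hzksn] add [xvms,nyyqj] -> 19 lines: wkq dtf xvms nyyqj qwf tgnvw bhpqq pmut rngp ruz vee ayif qyuns ccuhh xwp gxwu autnn csbn mspq
Hunk 7: at line 9 remove [vee] add [cjhy] -> 19 lines: wkq dtf xvms nyyqj qwf tgnvw bhpqq pmut rngp ruz cjhy ayif qyuns ccuhh xwp gxwu autnn csbn mspq
Final line 13: qyuns

Answer: qyuns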